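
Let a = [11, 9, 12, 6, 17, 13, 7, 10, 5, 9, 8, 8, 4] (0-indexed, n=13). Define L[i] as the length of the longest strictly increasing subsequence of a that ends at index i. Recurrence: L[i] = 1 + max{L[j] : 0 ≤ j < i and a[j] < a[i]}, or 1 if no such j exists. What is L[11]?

3

   i    0    1    2    3    4    5    6    7    8    9   10   11   12
a[i]   11    9   12    6   17   13    7   10    5    9    8    8    4
L[i]    1    1    2    1    3    3    2    3    1    3    3    3    1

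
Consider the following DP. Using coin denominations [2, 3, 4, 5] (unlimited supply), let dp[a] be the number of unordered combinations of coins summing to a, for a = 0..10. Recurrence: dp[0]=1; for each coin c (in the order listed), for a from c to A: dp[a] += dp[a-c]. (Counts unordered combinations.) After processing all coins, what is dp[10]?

7

after  coin     0     1     2     3     4     5     6     7     8     9    10
          2     1     0     1     0     1     0     1     0     1     0     1
          3     1     0     1     1     1     1     2     1     2     2     2
          4     1     0     1     1     2     1     3     2     4     3     5
          5     1     0     1     1     2     2     3     3     5     5     7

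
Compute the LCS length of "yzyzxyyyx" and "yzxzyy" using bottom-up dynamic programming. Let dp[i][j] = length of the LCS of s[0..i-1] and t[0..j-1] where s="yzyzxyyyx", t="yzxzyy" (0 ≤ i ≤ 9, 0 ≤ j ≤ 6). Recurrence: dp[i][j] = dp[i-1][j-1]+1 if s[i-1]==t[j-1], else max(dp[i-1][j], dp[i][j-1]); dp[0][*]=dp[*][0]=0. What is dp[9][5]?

4

   ''  y  z  x  z  y  y
''  0  0  0  0  0  0  0
 y  0  1  1  1  1  1  1
 z  0  1  2  2  2  2  2
 y  0  1  2  2  2  3  3
 z  0  1  2  2  3  3  3
 x  0  1  2  3  3  3  3
 y  0  1  2  3  3  4  4
 y  0  1  2  3  3  4  5
 y  0  1  2  3  3  4  5
 x  0  1  2  3  3  4  5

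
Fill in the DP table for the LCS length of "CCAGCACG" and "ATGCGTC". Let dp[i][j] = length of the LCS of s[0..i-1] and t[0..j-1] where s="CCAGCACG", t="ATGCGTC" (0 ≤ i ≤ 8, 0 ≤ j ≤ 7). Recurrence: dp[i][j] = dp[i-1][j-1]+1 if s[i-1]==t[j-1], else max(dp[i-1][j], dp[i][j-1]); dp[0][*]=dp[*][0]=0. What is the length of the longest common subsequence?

   ''  A  T  G  C  G  T  C
''  0  0  0  0  0  0  0  0
 C  0  0  0  0  1  1  1  1
 C  0  0  0  0  1  1  1  2
 A  0  1  1  1  1  1  1  2
 G  0  1  1  2  2  2  2  2
 C  0  1  1  2  3  3  3  3
 A  0  1  1  2  3  3  3  3
 C  0  1  1  2  3  3  3  4
 G  0  1  1  2  3  4  4  4

4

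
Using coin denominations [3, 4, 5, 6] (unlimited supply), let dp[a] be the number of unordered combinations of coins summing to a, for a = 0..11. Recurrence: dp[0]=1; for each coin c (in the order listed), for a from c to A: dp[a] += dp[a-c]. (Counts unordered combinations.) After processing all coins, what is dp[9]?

3

after  coin     0     1     2     3     4     5     6     7     8     9    10    11
          3     1     0     0     1     0     0     1     0     0     1     0     0
          4     1     0     0     1     1     0     1     1     1     1     1     1
          5     1     0     0     1     1     1     1     1     2     2     2     2
          6     1     0     0     1     1     1     2     1     2     3     3     3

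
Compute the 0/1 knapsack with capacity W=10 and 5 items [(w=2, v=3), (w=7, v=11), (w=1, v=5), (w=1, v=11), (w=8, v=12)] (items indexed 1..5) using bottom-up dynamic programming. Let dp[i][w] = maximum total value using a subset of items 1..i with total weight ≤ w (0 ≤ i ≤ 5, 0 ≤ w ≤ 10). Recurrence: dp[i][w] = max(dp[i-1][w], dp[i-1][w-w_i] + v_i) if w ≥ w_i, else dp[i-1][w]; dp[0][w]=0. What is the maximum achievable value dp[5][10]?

28

i\w   0   1   2   3   4   5   6   7   8   9  10
  0   0   0   0   0   0   0   0   0   0   0   0
  1   0   0   3   3   3   3   3   3   3   3   3
  2   0   0   3   3   3   3   3  11  11  14  14
  3   0   5   5   8   8   8   8  11  16  16  19
  4   0  11  16  16  19  19  19  19  22  27  27
  5   0  11  16  16  19  19  19  19  22  27  28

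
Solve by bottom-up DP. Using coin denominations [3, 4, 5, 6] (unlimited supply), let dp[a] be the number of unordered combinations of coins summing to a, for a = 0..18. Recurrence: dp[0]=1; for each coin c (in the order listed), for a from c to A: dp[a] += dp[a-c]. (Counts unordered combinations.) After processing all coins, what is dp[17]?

after  coin     0     1     2     3     4     5     6     7     8     9    10    11    12    13    14    15    16    17    18
          3     1     0     0     1     0     0     1     0     0     1     0     0     1     0     0     1     0     0     1
          4     1     0     0     1     1     0     1     1     1     1     1     1     2     1     1     2     2     1     2
          5     1     0     0     1     1     1     1     1     2     2     2     2     3     3     3     4     4     4     5
          6     1     0     0     1     1     1     2     1     2     3     3     3     5     4     5     7     7     7    10

7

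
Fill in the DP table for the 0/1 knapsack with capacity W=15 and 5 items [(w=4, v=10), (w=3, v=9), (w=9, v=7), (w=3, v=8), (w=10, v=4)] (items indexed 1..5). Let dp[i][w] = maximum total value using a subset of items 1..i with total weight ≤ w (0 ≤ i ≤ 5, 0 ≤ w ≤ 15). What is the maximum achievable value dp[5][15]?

27

i\w   0   1   2   3   4   5   6   7   8   9  10  11  12  13  14  15
  0   0   0   0   0   0   0   0   0   0   0   0   0   0   0   0   0
  1   0   0   0   0  10  10  10  10  10  10  10  10  10  10  10  10
  2   0   0   0   9  10  10  10  19  19  19  19  19  19  19  19  19
  3   0   0   0   9  10  10  10  19  19  19  19  19  19  19  19  19
  4   0   0   0   9  10  10  17  19  19  19  27  27  27  27  27  27
  5   0   0   0   9  10  10  17  19  19  19  27  27  27  27  27  27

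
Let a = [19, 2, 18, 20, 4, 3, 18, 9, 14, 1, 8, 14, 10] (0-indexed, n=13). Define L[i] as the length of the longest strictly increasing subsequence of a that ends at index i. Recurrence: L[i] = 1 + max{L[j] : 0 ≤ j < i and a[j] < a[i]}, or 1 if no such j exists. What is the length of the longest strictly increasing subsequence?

4

   i    0    1    2    3    4    5    6    7    8    9   10   11   12
a[i]   19    2   18   20    4    3   18    9   14    1    8   14   10
L[i]    1    1    2    3    2    2    3    3    4    1    3    4    4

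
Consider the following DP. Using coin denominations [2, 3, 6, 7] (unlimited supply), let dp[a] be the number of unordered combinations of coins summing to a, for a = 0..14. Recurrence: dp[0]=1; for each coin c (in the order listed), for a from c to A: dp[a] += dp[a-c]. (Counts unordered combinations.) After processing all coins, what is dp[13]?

after  coin     0     1     2     3     4     5     6     7     8     9    10    11    12    13    14
          2     1     0     1     0     1     0     1     0     1     0     1     0     1     0     1
          3     1     0     1     1     1     1     2     1     2     2     2     2     3     2     3
          6     1     0     1     1     1     1     3     1     3     3     3     3     6     3     6
          7     1     0     1     1     1     1     3     2     3     4     4     4     7     6     8

6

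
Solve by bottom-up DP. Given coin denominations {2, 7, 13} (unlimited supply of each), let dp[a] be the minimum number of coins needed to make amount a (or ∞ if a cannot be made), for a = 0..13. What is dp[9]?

 a  0  1  2  3  4  5  6  7  8  9 10 11 12 13
dp  0  -  1  -  2  -  3  1  4  2  5  3  6  1
(- denotes ∞ / unreachable)

2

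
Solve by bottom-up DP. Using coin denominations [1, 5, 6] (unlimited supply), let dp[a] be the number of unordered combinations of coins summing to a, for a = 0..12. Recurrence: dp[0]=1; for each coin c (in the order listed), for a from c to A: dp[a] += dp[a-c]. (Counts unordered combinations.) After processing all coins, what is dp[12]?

6

after  coin     0     1     2     3     4     5     6     7     8     9    10    11    12
          1     1     1     1     1     1     1     1     1     1     1     1     1     1
          5     1     1     1     1     1     2     2     2     2     2     3     3     3
          6     1     1     1     1     1     2     3     3     3     3     4     5     6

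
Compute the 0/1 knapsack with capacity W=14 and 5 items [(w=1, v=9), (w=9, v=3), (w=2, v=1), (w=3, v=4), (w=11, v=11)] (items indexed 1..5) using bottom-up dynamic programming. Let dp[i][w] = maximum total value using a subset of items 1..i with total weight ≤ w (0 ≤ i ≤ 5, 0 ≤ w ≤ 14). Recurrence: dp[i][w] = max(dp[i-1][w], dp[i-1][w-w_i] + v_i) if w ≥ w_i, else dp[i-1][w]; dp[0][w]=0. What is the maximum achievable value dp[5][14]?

i\w   0   1   2   3   4   5   6   7   8   9  10  11  12  13  14
  0   0   0   0   0   0   0   0   0   0   0   0   0   0   0   0
  1   0   9   9   9   9   9   9   9   9   9   9   9   9   9   9
  2   0   9   9   9   9   9   9   9   9   9  12  12  12  12  12
  3   0   9   9  10  10  10  10  10  10  10  12  12  13  13  13
  4   0   9   9  10  13  13  14  14  14  14  14  14  14  16  16
  5   0   9   9  10  13  13  14  14  14  14  14  14  20  20  21

21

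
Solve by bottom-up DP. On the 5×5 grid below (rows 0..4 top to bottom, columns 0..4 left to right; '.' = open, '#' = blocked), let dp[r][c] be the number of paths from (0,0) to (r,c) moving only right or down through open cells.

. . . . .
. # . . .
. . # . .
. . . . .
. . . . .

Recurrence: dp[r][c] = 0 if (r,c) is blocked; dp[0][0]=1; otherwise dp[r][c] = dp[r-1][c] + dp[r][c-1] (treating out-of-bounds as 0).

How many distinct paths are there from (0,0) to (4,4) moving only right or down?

r\c   0   1   2   3   4
  0   1   1   1   1   1
  1   1   0   1   2   3
  2   1   1   0   2   5
  3   1   2   2   4   9
  4   1   3   5   9  18

18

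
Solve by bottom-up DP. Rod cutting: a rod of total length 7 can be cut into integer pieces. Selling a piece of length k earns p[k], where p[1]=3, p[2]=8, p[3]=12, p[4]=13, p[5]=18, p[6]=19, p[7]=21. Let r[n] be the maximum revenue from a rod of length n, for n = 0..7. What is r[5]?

20

   n    0    1    2    3    4    5    6    7
r[n]    0    3    8   12   16   20   24   28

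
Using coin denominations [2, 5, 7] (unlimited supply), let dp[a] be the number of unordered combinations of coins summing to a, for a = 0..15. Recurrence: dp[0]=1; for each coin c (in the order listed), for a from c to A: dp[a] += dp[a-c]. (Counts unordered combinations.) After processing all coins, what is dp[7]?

2

after  coin     0     1     2     3     4     5     6     7     8     9    10    11    12    13    14    15
          2     1     0     1     0     1     0     1     0     1     0     1     0     1     0     1     0
          5     1     0     1     0     1     1     1     1     1     1     2     1     2     1     2     2
          7     1     0     1     0     1     1     1     2     1     2     2     2     3     2     4     3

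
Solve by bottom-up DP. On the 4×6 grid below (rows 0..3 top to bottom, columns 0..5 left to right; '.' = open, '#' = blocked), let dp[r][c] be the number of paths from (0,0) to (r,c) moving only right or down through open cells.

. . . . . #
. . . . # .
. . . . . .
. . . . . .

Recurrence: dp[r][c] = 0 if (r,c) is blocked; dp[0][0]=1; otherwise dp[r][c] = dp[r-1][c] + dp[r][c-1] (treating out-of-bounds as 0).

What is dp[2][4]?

r\c   0   1   2   3   4   5
  0   1   1   1   1   1   0
  1   1   2   3   4   0   0
  2   1   3   6  10  10  10
  3   1   4  10  20  30  40

10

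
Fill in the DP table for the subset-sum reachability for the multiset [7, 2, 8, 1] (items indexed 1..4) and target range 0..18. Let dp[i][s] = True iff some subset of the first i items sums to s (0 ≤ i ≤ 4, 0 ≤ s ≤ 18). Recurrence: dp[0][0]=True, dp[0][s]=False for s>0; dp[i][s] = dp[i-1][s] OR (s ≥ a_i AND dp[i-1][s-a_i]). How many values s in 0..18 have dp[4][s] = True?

13

i\s   0   1   2   3   4   5   6   7   8   9  10  11  12  13  14  15  16  17  18
  0   T   F   F   F   F   F   F   F   F   F   F   F   F   F   F   F   F   F   F
  1   T   F   F   F   F   F   F   T   F   F   F   F   F   F   F   F   F   F   F
  2   T   F   T   F   F   F   F   T   F   T   F   F   F   F   F   F   F   F   F
  3   T   F   T   F   F   F   F   T   T   T   T   F   F   F   F   T   F   T   F
  4   T   T   T   T   F   F   F   T   T   T   T   T   F   F   F   T   T   T   T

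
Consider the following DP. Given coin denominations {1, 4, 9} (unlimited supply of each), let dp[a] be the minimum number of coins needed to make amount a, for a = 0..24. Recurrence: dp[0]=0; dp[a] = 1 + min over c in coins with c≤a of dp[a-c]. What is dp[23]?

4

 a  0  1  2  3  4  5  6  7  8  9 10 11 12 13 14 15 16 17 18 19 20 21 22 23 24
dp  0  1  2  3  1  2  3  4  2  1  2  3  3  2  3  4  4  3  2  3  4  4  3  4  5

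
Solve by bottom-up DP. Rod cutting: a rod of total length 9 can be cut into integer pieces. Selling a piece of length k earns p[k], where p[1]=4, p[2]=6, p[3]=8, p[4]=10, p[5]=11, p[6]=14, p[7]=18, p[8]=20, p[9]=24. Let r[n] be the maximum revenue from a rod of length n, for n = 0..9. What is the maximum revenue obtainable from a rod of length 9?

36

   n    0    1    2    3    4    5    6    7    8    9
r[n]    0    4    8   12   16   20   24   28   32   36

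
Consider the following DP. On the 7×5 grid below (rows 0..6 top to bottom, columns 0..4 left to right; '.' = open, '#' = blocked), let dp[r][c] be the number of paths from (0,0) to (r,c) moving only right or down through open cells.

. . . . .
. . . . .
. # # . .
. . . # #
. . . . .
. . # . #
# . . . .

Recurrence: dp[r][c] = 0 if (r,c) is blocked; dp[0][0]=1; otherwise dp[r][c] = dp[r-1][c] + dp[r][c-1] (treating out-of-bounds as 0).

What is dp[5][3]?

3

r\c   0   1   2   3   4
  0   1   1   1   1   1
  1   1   2   3   4   5
  2   1   0   0   4   9
  3   1   1   1   0   0
  4   1   2   3   3   3
  5   1   3   0   3   0
  6   0   3   3   6   6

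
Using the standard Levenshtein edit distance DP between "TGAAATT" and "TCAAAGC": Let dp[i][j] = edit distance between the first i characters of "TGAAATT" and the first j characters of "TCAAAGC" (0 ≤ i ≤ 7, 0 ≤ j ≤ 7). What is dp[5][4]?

   ''  T  C  A  A  A  G  C
''  0  1  2  3  4  5  6  7
 T  1  0  1  2  3  4  5  6
 G  2  1  1  2  3  4  4  5
 A  3  2  2  1  2  3  4  5
 A  4  3  3  2  1  2  3  4
 A  5  4  4  3  2  1  2  3
 T  6  5  5  4  3  2  2  3
 T  7  6  6  5  4  3  3  3

2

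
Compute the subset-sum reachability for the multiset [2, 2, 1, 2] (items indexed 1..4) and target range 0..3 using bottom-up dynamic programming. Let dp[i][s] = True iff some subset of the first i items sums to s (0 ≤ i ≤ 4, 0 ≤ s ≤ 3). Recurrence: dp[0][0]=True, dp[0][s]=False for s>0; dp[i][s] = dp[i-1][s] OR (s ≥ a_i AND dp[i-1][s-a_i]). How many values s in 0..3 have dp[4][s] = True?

4

i\s   0   1   2   3
  0   T   F   F   F
  1   T   F   T   F
  2   T   F   T   F
  3   T   T   T   T
  4   T   T   T   T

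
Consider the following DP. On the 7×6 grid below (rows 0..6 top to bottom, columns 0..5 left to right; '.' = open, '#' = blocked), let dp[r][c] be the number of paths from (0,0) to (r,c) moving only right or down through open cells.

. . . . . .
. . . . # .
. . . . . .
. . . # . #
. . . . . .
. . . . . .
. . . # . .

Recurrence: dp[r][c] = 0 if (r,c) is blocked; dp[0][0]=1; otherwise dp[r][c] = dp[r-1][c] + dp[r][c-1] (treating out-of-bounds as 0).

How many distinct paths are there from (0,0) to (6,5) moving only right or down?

147

r\c   0   1   2   3   4   5
  0   1   1   1   1   1   1
  1   1   2   3   4   0   1
  2   1   3   6  10  10  11
  3   1   4  10   0  10   0
  4   1   5  15  15  25  25
  5   1   6  21  36  61  86
  6   1   7  28   0  61 147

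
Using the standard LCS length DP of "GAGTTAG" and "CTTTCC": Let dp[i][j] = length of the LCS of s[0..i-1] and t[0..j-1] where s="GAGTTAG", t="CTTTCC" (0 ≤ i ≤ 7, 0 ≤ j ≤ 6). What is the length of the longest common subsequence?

2

   ''  C  T  T  T  C  C
''  0  0  0  0  0  0  0
 G  0  0  0  0  0  0  0
 A  0  0  0  0  0  0  0
 G  0  0  0  0  0  0  0
 T  0  0  1  1  1  1  1
 T  0  0  1  2  2  2  2
 A  0  0  1  2  2  2  2
 G  0  0  1  2  2  2  2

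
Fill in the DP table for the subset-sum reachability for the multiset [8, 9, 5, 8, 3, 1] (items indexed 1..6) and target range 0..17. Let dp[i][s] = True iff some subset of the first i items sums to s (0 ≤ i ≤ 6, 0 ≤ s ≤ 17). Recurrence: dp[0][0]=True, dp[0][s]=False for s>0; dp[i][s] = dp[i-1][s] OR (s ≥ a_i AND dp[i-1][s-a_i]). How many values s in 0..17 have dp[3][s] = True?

i\s   0   1   2   3   4   5   6   7   8   9  10  11  12  13  14  15  16  17
  0   T   F   F   F   F   F   F   F   F   F   F   F   F   F   F   F   F   F
  1   T   F   F   F   F   F   F   F   T   F   F   F   F   F   F   F   F   F
  2   T   F   F   F   F   F   F   F   T   T   F   F   F   F   F   F   F   T
  3   T   F   F   F   F   T   F   F   T   T   F   F   F   T   T   F   F   T
  4   T   F   F   F   F   T   F   F   T   T   F   F   F   T   T   F   T   T
  5   T   F   F   T   F   T   F   F   T   T   F   T   T   T   T   F   T   T
  6   T   T   F   T   T   T   T   F   T   T   T   T   T   T   T   T   T   T

7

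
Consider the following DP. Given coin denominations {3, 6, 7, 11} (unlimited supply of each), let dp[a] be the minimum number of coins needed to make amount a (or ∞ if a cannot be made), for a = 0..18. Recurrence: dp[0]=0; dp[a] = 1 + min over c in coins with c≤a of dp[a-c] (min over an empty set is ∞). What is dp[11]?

 a  0  1  2  3  4  5  6  7  8  9 10 11 12 13 14 15 16 17 18
dp  0  -  -  1  -  -  1  1  -  2  2  1  2  2  2  3  3  2  2
(- denotes ∞ / unreachable)

1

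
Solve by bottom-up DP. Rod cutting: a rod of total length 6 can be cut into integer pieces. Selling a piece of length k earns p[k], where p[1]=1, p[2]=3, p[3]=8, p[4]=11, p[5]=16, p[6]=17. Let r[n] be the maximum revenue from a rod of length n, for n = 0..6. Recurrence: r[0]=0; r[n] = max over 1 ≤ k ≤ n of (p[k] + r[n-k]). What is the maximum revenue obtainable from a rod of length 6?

17

   n    0    1    2    3    4    5    6
r[n]    0    1    3    8   11   16   17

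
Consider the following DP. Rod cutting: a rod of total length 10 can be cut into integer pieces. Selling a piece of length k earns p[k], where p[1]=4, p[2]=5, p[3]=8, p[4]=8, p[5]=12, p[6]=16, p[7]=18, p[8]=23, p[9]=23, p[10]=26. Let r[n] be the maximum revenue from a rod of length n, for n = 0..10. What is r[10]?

   n    0    1    2    3    4    5    6    7    8    9   10
r[n]    0    4    8   12   16   20   24   28   32   36   40

40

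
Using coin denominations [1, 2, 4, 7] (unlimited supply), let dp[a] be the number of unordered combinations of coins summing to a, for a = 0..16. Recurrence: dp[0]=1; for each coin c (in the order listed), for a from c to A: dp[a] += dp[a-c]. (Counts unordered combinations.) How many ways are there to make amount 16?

36

after  coin     0     1     2     3     4     5     6     7     8     9    10    11    12    13    14    15    16
          1     1     1     1     1     1     1     1     1     1     1     1     1     1     1     1     1     1
          2     1     1     2     2     3     3     4     4     5     5     6     6     7     7     8     8     9
          4     1     1     2     2     4     4     6     6     9     9    12    12    16    16    20    20    25
          7     1     1     2     2     4     4     6     7    10    11    14    16    20    22    27    30    36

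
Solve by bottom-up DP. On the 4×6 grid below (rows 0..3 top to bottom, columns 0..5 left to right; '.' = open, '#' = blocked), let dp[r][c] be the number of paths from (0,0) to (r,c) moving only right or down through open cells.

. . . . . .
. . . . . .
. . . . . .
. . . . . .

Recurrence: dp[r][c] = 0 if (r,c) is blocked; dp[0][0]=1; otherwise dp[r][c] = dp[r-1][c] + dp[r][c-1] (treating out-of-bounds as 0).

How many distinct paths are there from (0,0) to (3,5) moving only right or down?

56

r\c   0   1   2   3   4   5
  0   1   1   1   1   1   1
  1   1   2   3   4   5   6
  2   1   3   6  10  15  21
  3   1   4  10  20  35  56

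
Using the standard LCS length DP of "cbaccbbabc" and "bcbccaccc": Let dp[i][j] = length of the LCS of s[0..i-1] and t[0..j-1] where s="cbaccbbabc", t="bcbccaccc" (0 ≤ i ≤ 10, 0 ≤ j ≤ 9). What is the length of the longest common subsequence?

6

   ''  b  c  b  c  c  a  c  c  c
''  0  0  0  0  0  0  0  0  0  0
 c  0  0  1  1  1  1  1  1  1  1
 b  0  1  1  2  2  2  2  2  2  2
 a  0  1  1  2  2  2  3  3  3  3
 c  0  1  2  2  3  3  3  4  4  4
 c  0  1  2  2  3  4  4  4  5  5
 b  0  1  2  3  3  4  4  4  5  5
 b  0  1  2  3  3  4  4  4  5  5
 a  0  1  2  3  3  4  5  5  5  5
 b  0  1  2  3  3  4  5  5  5  5
 c  0  1  2  3  4  4  5  6  6  6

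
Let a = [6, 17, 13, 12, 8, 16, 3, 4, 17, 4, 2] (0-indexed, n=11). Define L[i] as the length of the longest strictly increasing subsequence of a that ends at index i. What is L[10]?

1

   i    0    1    2    3    4    5    6    7    8    9   10
a[i]    6   17   13   12    8   16    3    4   17    4    2
L[i]    1    2    2    2    2    3    1    2    4    2    1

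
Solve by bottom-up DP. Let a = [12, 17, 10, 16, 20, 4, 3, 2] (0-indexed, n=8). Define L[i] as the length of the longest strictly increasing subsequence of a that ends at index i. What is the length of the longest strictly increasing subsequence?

   i    0    1    2    3    4    5    6    7
a[i]   12   17   10   16   20    4    3    2
L[i]    1    2    1    2    3    1    1    1

3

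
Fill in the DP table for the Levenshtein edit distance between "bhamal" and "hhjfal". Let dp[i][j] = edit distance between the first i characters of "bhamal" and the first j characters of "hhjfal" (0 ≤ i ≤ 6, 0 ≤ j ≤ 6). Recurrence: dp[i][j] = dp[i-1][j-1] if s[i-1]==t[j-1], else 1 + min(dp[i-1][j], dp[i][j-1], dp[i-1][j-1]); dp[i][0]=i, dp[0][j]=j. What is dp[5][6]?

4

   ''  h  h  j  f  a  l
''  0  1  2  3  4  5  6
 b  1  1  2  3  4  5  6
 h  2  1  1  2  3  4  5
 a  3  2  2  2  3  3  4
 m  4  3  3  3  3  4  4
 a  5  4  4  4  4  3  4
 l  6  5  5  5  5  4  3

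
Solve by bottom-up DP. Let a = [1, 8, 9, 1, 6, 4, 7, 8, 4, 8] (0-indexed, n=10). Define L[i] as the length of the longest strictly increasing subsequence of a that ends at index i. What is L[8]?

2

   i    0    1    2    3    4    5    6    7    8    9
a[i]    1    8    9    1    6    4    7    8    4    8
L[i]    1    2    3    1    2    2    3    4    2    4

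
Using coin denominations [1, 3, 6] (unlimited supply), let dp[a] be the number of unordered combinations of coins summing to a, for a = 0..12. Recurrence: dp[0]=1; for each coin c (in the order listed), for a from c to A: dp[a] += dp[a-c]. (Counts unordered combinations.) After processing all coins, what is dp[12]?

after  coin     0     1     2     3     4     5     6     7     8     9    10    11    12
          1     1     1     1     1     1     1     1     1     1     1     1     1     1
          3     1     1     1     2     2     2     3     3     3     4     4     4     5
          6     1     1     1     2     2     2     4     4     4     6     6     6     9

9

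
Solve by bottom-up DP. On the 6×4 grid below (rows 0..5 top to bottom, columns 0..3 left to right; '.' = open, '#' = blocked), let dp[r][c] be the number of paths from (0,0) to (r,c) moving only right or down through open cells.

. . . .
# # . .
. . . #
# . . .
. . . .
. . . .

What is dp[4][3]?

2

r\c   0   1   2   3
  0   1   1   1   1
  1   0   0   1   2
  2   0   0   1   0
  3   0   0   1   1
  4   0   0   1   2
  5   0   0   1   3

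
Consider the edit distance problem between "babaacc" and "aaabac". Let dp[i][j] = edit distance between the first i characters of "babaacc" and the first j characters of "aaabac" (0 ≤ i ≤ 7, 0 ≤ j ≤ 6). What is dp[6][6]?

   ''  a  a  a  b  a  c
''  0  1  2  3  4  5  6
 b  1  1  2  3  3  4  5
 a  2  1  1  2  3  3  4
 b  3  2  2  2  2  3  4
 a  4  3  2  2  3  2  3
 a  5  4  3  2  3  3  3
 c  6  5  4  3  3  4  3
 c  7  6  5  4  4  4  4

3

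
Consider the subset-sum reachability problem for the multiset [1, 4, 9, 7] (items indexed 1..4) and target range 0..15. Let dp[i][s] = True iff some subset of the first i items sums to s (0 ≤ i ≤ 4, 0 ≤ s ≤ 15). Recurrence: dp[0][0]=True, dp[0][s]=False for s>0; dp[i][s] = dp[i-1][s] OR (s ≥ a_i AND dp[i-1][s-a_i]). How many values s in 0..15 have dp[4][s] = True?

i\s   0   1   2   3   4   5   6   7   8   9  10  11  12  13  14  15
  0   T   F   F   F   F   F   F   F   F   F   F   F   F   F   F   F
  1   T   T   F   F   F   F   F   F   F   F   F   F   F   F   F   F
  2   T   T   F   F   T   T   F   F   F   F   F   F   F   F   F   F
  3   T   T   F   F   T   T   F   F   F   T   T   F   F   T   T   F
  4   T   T   F   F   T   T   F   T   T   T   T   T   T   T   T   F

12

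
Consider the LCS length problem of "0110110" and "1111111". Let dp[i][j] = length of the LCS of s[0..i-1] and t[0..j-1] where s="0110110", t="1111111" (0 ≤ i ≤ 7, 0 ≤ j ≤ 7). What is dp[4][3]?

   ''  1  1  1  1  1  1  1
''  0  0  0  0  0  0  0  0
 0  0  0  0  0  0  0  0  0
 1  0  1  1  1  1  1  1  1
 1  0  1  2  2  2  2  2  2
 0  0  1  2  2  2  2  2  2
 1  0  1  2  3  3  3  3  3
 1  0  1  2  3  4  4  4  4
 0  0  1  2  3  4  4  4  4

2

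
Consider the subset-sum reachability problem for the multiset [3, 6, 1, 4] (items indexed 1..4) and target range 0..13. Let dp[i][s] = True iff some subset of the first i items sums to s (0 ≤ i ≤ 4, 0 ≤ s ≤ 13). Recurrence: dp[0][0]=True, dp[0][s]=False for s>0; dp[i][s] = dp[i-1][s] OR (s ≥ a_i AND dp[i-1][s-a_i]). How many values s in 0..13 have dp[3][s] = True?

8

i\s   0   1   2   3   4   5   6   7   8   9  10  11  12  13
  0   T   F   F   F   F   F   F   F   F   F   F   F   F   F
  1   T   F   F   T   F   F   F   F   F   F   F   F   F   F
  2   T   F   F   T   F   F   T   F   F   T   F   F   F   F
  3   T   T   F   T   T   F   T   T   F   T   T   F   F   F
  4   T   T   F   T   T   T   T   T   T   T   T   T   F   T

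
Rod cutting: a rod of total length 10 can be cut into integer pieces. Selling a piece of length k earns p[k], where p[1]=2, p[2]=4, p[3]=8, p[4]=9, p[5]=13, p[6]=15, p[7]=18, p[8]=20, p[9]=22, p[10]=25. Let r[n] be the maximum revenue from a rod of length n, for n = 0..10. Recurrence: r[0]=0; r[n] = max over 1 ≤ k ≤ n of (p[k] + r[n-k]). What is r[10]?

26

   n    0    1    2    3    4    5    6    7    8    9   10
r[n]    0    2    4    8   10   13   16   18   21   24   26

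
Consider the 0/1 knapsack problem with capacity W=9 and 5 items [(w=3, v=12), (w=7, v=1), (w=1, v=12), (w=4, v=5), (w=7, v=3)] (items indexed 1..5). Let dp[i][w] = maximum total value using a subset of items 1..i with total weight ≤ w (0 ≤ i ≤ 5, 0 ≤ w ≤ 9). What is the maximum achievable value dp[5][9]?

29

i\w   0   1   2   3   4   5   6   7   8   9
  0   0   0   0   0   0   0   0   0   0   0
  1   0   0   0  12  12  12  12  12  12  12
  2   0   0   0  12  12  12  12  12  12  12
  3   0  12  12  12  24  24  24  24  24  24
  4   0  12  12  12  24  24  24  24  29  29
  5   0  12  12  12  24  24  24  24  29  29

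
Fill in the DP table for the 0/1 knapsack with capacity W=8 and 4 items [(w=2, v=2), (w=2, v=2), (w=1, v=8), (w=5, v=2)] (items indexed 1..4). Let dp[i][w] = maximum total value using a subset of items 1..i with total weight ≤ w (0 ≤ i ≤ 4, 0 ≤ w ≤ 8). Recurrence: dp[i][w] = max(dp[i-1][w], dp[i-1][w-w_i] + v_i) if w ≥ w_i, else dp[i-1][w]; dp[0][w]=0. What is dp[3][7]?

i\w   0   1   2   3   4   5   6   7   8
  0   0   0   0   0   0   0   0   0   0
  1   0   0   2   2   2   2   2   2   2
  2   0   0   2   2   4   4   4   4   4
  3   0   8   8  10  10  12  12  12  12
  4   0   8   8  10  10  12  12  12  12

12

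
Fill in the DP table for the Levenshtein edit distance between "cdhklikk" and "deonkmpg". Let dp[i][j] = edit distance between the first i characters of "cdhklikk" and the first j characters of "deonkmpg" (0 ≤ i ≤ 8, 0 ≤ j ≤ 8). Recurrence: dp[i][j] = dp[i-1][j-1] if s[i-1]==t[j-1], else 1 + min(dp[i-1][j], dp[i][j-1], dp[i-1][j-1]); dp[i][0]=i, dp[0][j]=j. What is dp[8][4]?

   ''  d  e  o  n  k  m  p  g
''  0  1  2  3  4  5  6  7  8
 c  1  1  2  3  4  5  6  7  8
 d  2  1  2  3  4  5  6  7  8
 h  3  2  2  3  4  5  6  7  8
 k  4  3  3  3  4  4  5  6  7
 l  5  4  4  4  4  5  5  6  7
 i  6  5  5  5  5  5  6  6  7
 k  7  6  6  6  6  5  6  7  7
 k  8  7  7  7  7  6  6  7  8

7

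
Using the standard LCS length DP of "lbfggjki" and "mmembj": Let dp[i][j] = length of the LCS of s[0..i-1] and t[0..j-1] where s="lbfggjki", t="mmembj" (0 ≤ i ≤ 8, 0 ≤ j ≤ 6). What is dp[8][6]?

2

   ''  m  m  e  m  b  j
''  0  0  0  0  0  0  0
 l  0  0  0  0  0  0  0
 b  0  0  0  0  0  1  1
 f  0  0  0  0  0  1  1
 g  0  0  0  0  0  1  1
 g  0  0  0  0  0  1  1
 j  0  0  0  0  0  1  2
 k  0  0  0  0  0  1  2
 i  0  0  0  0  0  1  2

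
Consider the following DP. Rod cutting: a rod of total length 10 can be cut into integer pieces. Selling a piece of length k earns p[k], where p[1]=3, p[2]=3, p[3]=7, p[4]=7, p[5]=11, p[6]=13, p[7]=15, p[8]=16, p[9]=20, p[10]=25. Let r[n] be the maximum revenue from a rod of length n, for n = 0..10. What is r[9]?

   n    0    1    2    3    4    5    6    7    8    9   10
r[n]    0    3    6    9   12   15   18   21   24   27   30

27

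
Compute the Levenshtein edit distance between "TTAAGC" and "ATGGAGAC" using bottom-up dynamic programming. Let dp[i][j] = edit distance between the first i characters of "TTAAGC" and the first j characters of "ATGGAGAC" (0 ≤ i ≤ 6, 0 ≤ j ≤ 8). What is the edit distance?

   ''  A  T  G  G  A  G  A  C
''  0  1  2  3  4  5  6  7  8
 T  1  1  1  2  3  4  5  6  7
 T  2  2  1  2  3  4  5  6  7
 A  3  2  2  2  3  3  4  5  6
 A  4  3  3  3  3  3  4  4  5
 G  5  4  4  3  3  4  3  4  5
 C  6  5  5  4  4  4  4  4  4

4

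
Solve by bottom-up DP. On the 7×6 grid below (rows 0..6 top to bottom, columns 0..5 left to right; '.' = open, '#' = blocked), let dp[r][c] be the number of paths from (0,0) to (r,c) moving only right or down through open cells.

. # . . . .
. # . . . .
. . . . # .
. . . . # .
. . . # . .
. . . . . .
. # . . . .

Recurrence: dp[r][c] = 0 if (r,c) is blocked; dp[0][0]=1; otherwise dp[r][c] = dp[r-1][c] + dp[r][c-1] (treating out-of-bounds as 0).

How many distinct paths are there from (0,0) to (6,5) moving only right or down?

40

r\c   0   1   2   3   4   5
  0   1   0   0   0   0   0
  1   1   0   0   0   0   0
  2   1   1   1   1   0   0
  3   1   2   3   4   0   0
  4   1   3   6   0   0   0
  5   1   4  10  10  10  10
  6   1   0  10  20  30  40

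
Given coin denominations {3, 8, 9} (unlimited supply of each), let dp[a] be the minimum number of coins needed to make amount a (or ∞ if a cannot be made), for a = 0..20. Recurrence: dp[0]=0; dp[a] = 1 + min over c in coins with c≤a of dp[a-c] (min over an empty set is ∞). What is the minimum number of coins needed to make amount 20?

3

 a  0  1  2  3  4  5  6  7  8  9 10 11 12 13 14 15 16 17 18 19 20
dp  0  -  -  1  -  -  2  -  1  1  -  2  2  -  3  3  2  2  2  3  3
(- denotes ∞ / unreachable)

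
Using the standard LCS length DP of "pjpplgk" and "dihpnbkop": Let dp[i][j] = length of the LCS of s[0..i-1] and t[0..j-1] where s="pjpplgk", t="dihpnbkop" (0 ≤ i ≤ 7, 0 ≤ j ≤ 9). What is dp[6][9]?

   ''  d  i  h  p  n  b  k  o  p
''  0  0  0  0  0  0  0  0  0  0
 p  0  0  0  0  1  1  1  1  1  1
 j  0  0  0  0  1  1  1  1  1  1
 p  0  0  0  0  1  1  1  1  1  2
 p  0  0  0  0  1  1  1  1  1  2
 l  0  0  0  0  1  1  1  1  1  2
 g  0  0  0  0  1  1  1  1  1  2
 k  0  0  0  0  1  1  1  2  2  2

2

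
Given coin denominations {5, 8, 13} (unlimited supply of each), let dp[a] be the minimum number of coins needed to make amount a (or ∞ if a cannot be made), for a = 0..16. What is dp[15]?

3

 a  0  1  2  3  4  5  6  7  8  9 10 11 12 13 14 15 16
dp  0  -  -  -  -  1  -  -  1  -  2  -  -  1  -  3  2
(- denotes ∞ / unreachable)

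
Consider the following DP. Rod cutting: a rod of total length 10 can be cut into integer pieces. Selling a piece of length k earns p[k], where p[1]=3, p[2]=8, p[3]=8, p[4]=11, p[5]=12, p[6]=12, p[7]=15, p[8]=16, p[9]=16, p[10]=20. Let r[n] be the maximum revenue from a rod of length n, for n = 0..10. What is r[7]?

27

   n    0    1    2    3    4    5    6    7    8    9   10
r[n]    0    3    8   11   16   19   24   27   32   35   40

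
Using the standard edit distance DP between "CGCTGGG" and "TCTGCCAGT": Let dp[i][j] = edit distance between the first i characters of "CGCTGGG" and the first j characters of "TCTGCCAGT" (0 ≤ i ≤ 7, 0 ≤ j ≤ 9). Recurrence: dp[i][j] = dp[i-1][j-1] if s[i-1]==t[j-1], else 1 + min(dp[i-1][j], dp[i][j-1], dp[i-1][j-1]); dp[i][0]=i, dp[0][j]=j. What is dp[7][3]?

   ''  T  C  T  G  C  C  A  G  T
''  0  1  2  3  4  5  6  7  8  9
 C  1  1  1  2  3  4  5  6  7  8
 G  2  2  2  2  2  3  4  5  6  7
 C  3  3  2  3  3  2  3  4  5  6
 T  4  3  3  2  3  3  3  4  5  5
 G  5  4  4  3  2  3  4  4  4  5
 G  6  5  5  4  3  3  4  5  4  5
 G  7  6  6  5  4  4  4  5  5  5

5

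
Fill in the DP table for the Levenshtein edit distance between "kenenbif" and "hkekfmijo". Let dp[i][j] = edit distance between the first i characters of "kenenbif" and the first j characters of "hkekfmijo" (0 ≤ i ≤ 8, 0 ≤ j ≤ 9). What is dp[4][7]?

5

   ''  h  k  e  k  f  m  i  j  o
''  0  1  2  3  4  5  6  7  8  9
 k  1  1  1  2  3  4  5  6  7  8
 e  2  2  2  1  2  3  4  5  6  7
 n  3  3  3  2  2  3  4  5  6  7
 e  4  4  4  3  3  3  4  5  6  7
 n  5  5  5  4  4  4  4  5  6  7
 b  6  6  6  5  5  5  5  5  6  7
 i  7  7  7  6  6  6  6  5  6  7
 f  8  8  8  7  7  6  7  6  6  7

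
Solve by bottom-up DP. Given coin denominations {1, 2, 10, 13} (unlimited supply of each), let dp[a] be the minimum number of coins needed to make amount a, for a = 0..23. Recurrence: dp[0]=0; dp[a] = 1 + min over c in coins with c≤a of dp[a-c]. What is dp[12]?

2

 a  0  1  2  3  4  5  6  7  8  9 10 11 12 13 14 15 16 17 18 19 20 21 22 23
dp  0  1  1  2  2  3  3  4  4  5  1  2  2  1  2  2  3  3  4  4  2  3  3  2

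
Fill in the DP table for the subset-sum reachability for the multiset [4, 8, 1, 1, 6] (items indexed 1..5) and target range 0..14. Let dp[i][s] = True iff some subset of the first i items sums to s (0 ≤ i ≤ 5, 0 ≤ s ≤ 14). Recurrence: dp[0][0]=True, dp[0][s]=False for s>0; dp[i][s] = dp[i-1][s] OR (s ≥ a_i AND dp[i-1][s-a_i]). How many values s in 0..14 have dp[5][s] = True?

14

i\s   0   1   2   3   4   5   6   7   8   9  10  11  12  13  14
  0   T   F   F   F   F   F   F   F   F   F   F   F   F   F   F
  1   T   F   F   F   T   F   F   F   F   F   F   F   F   F   F
  2   T   F   F   F   T   F   F   F   T   F   F   F   T   F   F
  3   T   T   F   F   T   T   F   F   T   T   F   F   T   T   F
  4   T   T   T   F   T   T   T   F   T   T   T   F   T   T   T
  5   T   T   T   F   T   T   T   T   T   T   T   T   T   T   T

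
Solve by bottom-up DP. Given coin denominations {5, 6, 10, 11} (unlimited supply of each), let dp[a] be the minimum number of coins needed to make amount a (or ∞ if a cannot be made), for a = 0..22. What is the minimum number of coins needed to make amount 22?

2

 a  0  1  2  3  4  5  6  7  8  9 10 11 12 13 14 15 16 17 18 19 20 21 22
dp  0  -  -  -  -  1  1  -  -  -  1  1  2  -  -  2  2  2  3  -  2  2  2
(- denotes ∞ / unreachable)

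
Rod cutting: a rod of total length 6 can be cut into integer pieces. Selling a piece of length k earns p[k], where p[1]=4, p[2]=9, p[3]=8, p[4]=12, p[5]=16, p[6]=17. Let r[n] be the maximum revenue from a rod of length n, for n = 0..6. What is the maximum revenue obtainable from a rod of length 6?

   n    0    1    2    3    4    5    6
r[n]    0    4    9   13   18   22   27

27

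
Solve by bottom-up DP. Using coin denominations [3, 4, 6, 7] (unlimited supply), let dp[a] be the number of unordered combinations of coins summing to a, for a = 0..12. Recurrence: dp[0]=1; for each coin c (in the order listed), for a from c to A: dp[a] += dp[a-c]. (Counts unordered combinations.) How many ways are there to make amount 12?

4

after  coin     0     1     2     3     4     5     6     7     8     9    10    11    12
          3     1     0     0     1     0     0     1     0     0     1     0     0     1
          4     1     0     0     1     1     0     1     1     1     1     1     1     2
          6     1     0     0     1     1     0     2     1     1     2     2     1     4
          7     1     0     0     1     1     0     2     2     1     2     3     2     4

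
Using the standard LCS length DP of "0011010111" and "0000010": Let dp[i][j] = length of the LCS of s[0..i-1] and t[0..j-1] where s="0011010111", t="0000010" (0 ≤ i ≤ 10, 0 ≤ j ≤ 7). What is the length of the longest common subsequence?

5

   ''  0  0  0  0  0  1  0
''  0  0  0  0  0  0  0  0
 0  0  1  1  1  1  1  1  1
 0  0  1  2  2  2  2  2  2
 1  0  1  2  2  2  2  3  3
 1  0  1  2  2  2  2  3  3
 0  0  1  2  3  3  3  3  4
 1  0  1  2  3  3  3  4  4
 0  0  1  2  3  4  4  4  5
 1  0  1  2  3  4  4  5  5
 1  0  1  2  3  4  4  5  5
 1  0  1  2  3  4  4  5  5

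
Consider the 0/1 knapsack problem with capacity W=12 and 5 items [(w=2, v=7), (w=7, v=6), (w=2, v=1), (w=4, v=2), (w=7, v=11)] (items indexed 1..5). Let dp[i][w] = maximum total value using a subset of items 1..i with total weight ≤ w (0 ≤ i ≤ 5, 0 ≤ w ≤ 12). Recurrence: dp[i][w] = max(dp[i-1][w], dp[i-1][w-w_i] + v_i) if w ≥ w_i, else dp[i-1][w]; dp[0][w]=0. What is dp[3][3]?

7

i\w   0   1   2   3   4   5   6   7   8   9  10  11  12
  0   0   0   0   0   0   0   0   0   0   0   0   0   0
  1   0   0   7   7   7   7   7   7   7   7   7   7   7
  2   0   0   7   7   7   7   7   7   7  13  13  13  13
  3   0   0   7   7   8   8   8   8   8  13  13  14  14
  4   0   0   7   7   8   8   9   9  10  13  13  14  14
  5   0   0   7   7   8   8   9  11  11  18  18  19  19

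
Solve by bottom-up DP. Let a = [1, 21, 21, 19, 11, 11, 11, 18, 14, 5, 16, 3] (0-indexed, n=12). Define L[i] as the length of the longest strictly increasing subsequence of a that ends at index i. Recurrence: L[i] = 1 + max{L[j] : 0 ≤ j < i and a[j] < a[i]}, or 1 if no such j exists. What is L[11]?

2

   i    0    1    2    3    4    5    6    7    8    9   10   11
a[i]    1   21   21   19   11   11   11   18   14    5   16    3
L[i]    1    2    2    2    2    2    2    3    3    2    4    2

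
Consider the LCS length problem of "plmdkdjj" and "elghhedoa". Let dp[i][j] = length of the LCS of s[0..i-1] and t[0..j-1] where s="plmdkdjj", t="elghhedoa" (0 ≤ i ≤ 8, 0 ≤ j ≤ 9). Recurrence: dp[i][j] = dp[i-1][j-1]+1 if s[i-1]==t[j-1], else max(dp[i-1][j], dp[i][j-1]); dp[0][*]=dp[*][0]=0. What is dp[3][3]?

1

   ''  e  l  g  h  h  e  d  o  a
''  0  0  0  0  0  0  0  0  0  0
 p  0  0  0  0  0  0  0  0  0  0
 l  0  0  1  1  1  1  1  1  1  1
 m  0  0  1  1  1  1  1  1  1  1
 d  0  0  1  1  1  1  1  2  2  2
 k  0  0  1  1  1  1  1  2  2  2
 d  0  0  1  1  1  1  1  2  2  2
 j  0  0  1  1  1  1  1  2  2  2
 j  0  0  1  1  1  1  1  2  2  2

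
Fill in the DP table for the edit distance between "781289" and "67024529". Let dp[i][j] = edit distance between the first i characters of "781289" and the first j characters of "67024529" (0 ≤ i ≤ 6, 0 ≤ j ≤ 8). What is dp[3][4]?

   ''  6  7  0  2  4  5  2  9
''  0  1  2  3  4  5  6  7  8
 7  1  1  1  2  3  4  5  6  7
 8  2  2  2  2  3  4  5  6  7
 1  3  3  3  3  3  4  5  6  7
 2  4  4  4  4  3  4  5  5  6
 8  5  5  5  5  4  4  5  6  6
 9  6  6  6  6  5  5  5  6  6

3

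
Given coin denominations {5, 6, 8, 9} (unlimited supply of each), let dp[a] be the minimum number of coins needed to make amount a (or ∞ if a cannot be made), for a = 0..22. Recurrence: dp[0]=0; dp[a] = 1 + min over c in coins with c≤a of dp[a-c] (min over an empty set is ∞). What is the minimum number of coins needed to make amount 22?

3

 a  0  1  2  3  4  5  6  7  8  9 10 11 12 13 14 15 16 17 18 19 20 21 22
dp  0  -  -  -  -  1  1  -  1  1  2  2  2  2  2  2  2  2  2  3  3  3  3
(- denotes ∞ / unreachable)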